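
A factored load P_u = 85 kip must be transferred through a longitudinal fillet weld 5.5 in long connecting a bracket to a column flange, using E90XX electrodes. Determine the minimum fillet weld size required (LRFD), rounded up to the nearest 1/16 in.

E90XX → F_EXX = 90 ksi.
Total weld length L = 5.5 in.
Required throat t_e = P_u / (φ × 0.6 F_EXX × L) = 85 / (0.75 × 0.6 × 90 × 5.5) = 0.3816 in.
Required leg w = t_e / 0.707 = 0.5397 in → use 9/16 in.

w = 9/16 in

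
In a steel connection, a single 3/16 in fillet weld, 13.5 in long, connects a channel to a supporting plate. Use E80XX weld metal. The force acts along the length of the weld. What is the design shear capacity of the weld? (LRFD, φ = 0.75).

φR_n ≈ 64.4 kips

E80XX → F_EXX = 80 ksi.
Effective throat t_e = 0.707 × 0.1875 = 0.1326 in.
Total length L = 13.5 in; A_we = 0.1326 × 13.5 = 1.79 in².
F_nw = 0.6 F_EXX = 0.6 × 80 = 48 ksi.
φR_n = 0.75 × 48 × 1.79 = 64.43 kips.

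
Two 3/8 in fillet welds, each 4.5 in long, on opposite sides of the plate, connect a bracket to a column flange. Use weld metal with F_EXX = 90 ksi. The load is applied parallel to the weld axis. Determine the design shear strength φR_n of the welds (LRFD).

φR_n ≈ 96.6 kip

Effective throat t_e = 0.707 × 0.375 = 0.2651 in.
Total length L = 9 in; A_we = 0.2651 × 9 = 2.386 in².
F_nw = 0.6 F_EXX = 0.6 × 90 = 54 ksi.
φR_n = 0.75 × 54 × 2.386 = 96.64 kip.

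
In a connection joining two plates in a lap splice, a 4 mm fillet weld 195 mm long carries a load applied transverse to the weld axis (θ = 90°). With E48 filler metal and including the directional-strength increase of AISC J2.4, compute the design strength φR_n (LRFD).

E48XX → F_EXX = 480 MPa.
t_e = 0.707 × 4 = 2.828 mm; A_we = 2.828 × 195 = 551.5 mm².
Directional factor: 1.0 + 0.5 sin^1.5(90°) = 1.5.
F_nw = 0.6 × 480 × 1.5 = 432 MPa.
φR_n = 0.75 × 432 × 551.5 × 10⁻³ = 178.7 kN.

φR_n ≈ 179 kN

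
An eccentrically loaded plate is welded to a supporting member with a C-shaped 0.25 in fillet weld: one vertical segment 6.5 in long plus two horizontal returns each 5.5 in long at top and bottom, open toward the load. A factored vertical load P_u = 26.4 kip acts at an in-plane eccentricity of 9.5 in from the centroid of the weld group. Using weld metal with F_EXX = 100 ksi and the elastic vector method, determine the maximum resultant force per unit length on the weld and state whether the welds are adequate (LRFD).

f_max ≈ 7.52 kip/in; adequate

Total weld length L_w = 17.5 in. Treat welds as unit-width lines.
Centroid: x̄ = 2×5.5×2.75 / 17.5 = 1.729 in from the vertical weld.
Polar moment about centroid: J = I_x + I_y = [6.5³/12 + 2×5.5×3.25²] + [6.5×1.729² + 2(5.5³/12 + 5.5×1.021²)] = 197.7 in³.
Direct shear f_v = P/L_w = 26.4 / 17.5 = 1.509 kip/in (vertical).
Torsion M = P·e = 26.4 × 9.5 = 250.8 kip·in.
Critical point at (x, y) = (3.771, 3.25) from centroid. f_tx = M·y/J = 4.123 kip/in; f_ty = M·x/J = 4.784 kip/in.
Resultant f_max = √[f_tx² + (f_v + f_ty)²] = √[4.123² + (1.509 + 4.784)²] = 7.523 kip/in.
Capacity per unit length: φr_n = 0.75 × 0.6 × 100 × (0.707 × 0.25) = 7.954 kip/in.
7.523 ≤ 7.954 → adequate.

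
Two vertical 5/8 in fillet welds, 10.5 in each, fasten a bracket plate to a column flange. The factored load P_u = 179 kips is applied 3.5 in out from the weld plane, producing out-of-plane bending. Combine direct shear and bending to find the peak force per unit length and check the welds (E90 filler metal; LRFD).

E90XX → F_EXX = 90 ksi.
L_w = 2 × 10.5 = 21 in; section modulus (unit throat) S = 2 × L²/6 = 36.75 in².
Direct shear f_v = P/L_w = 179/21 = 8.524 kip/in.
Moment M = P × e = 179 × 3.5 = 626.5 kip·in; bending f_b = M/S = 17.05 kip/in.
f_max = √(f_v² + f_b²) = √(8.524² + 17.05²) = 19.06 kip/in.
φr_n = 0.75 × 0.6 × 90 × (0.707 × 0.625) = 17.9 kip/in → NOT adequate.

f_max ≈ 19.1 kip/in; NOT adequate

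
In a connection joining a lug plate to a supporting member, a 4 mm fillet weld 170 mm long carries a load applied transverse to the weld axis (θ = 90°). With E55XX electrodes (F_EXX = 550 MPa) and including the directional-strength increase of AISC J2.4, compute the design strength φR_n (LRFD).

t_e = 0.707 × 4 = 2.828 mm; A_we = 2.828 × 170 = 480.8 mm².
Directional factor: 1.0 + 0.5 sin^1.5(90°) = 1.5.
F_nw = 0.6 × 550 × 1.5 = 495 MPa.
φR_n = 0.75 × 495 × 480.8 × 10⁻³ = 178.5 kN.

φR_n ≈ 178 kN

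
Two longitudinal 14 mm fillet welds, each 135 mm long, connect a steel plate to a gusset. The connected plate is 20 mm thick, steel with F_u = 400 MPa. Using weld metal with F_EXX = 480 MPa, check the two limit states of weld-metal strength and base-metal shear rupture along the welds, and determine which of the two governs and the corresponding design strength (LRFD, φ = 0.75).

φR_n ≈ 577 kN (weld metal governs)

t_e = 0.707 × 14 = 9.898 mm; L = 270 mm.
Weld metal: φR_n = 0.75 × 0.6 × 480 × 9.898 × 270 × 10⁻³ = 577.3 kN.
Base metal (shear rupture): φR_n = 0.75 × 0.6 × 400 × 20 × 270 × 10⁻³ = 972 kN.
Governing: weld metal.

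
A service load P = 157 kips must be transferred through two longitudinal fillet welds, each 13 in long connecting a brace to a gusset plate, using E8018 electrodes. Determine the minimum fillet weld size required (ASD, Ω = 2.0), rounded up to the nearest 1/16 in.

E80XX → F_EXX = 80 ksi.
Total weld length L = 26 in.
Required throat t_e = P × Ω / (0.6 F_EXX × L) = 157 × 2.0 / (0.6 × 80 × 26) = 0.2516 in.
Required leg w = t_e / 0.707 = 0.3559 in → use 3/8 in.

w = 3/8 in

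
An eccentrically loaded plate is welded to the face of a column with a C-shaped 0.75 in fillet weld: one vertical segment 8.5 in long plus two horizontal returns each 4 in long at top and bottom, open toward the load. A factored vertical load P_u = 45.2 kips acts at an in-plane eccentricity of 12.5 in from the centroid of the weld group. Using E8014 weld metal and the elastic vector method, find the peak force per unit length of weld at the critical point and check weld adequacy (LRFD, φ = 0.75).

f_max ≈ 15 kip/in; adequate

E80XX → F_EXX = 80 ksi.
Total weld length L_w = 16.5 in. Treat welds as unit-width lines.
Centroid: x̄ = 2×4×2 / 16.5 = 0.9697 in from the vertical weld.
Polar moment about centroid: J = I_x + I_y = [8.5³/12 + 2×4×4.25²] + [8.5×0.9697² + 2(4³/12 + 4×1.03²)] = 222.8 in³.
Direct shear f_v = P/L_w = 45.2 / 16.5 = 2.739 kip/in (vertical).
Torsion M = P·e = 45.2 × 12.5 = 565 kip·in.
Critical point at (x, y) = (3.03, 4.25) from centroid. f_tx = M·y/J = 10.78 kip/in; f_ty = M·x/J = 7.684 kip/in.
Resultant f_max = √[f_tx² + (f_v + f_ty)²] = √[10.78² + (2.739 + 7.684)²] = 14.99 kip/in.
Capacity per unit length: φr_n = 0.75 × 0.6 × 80 × (0.707 × 0.75) = 19.09 kip/in.
14.99 ≤ 19.09 → adequate.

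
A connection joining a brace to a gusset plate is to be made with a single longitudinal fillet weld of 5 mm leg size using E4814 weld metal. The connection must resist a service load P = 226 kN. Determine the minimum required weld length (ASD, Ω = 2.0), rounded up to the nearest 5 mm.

L = 445 mm

E48XX → F_EXX = 480 MPa.
Throat t_e = 0.707 × 5 = 3.535 mm.
r_n/Ω = (0.6 × 480 × 3.535) / 2.0 = 509 N/mm = 0.509 kN/mm.
L_req = P / (r_n/Ω) = 226 / 0.509 = 444 mm total.
Round up → use L = 445 mm.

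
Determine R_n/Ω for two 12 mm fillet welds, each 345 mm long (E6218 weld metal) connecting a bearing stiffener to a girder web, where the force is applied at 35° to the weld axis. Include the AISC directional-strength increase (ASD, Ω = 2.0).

E62XX → F_EXX = 620 MPa.
t_e = 0.707 × 12 = 8.484 mm; A_we = 8.484 × 690 = 5854 mm².
Directional factor: 1.0 + 0.5 sin^1.5(35°) = 1.217.
F_nw = 0.6 × 620 × 1.217 = 452.8 MPa.
R_n/Ω = (452.8 × 5854) / 2.0 × 10⁻³ = 1325 kN.

R_n/Ω ≈ 1330 kN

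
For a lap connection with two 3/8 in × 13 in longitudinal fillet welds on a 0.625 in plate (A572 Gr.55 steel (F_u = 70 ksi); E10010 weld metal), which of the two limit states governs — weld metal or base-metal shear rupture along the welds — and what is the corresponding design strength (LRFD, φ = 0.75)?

φR_n ≈ 310 kips (weld metal governs)

E100XX → F_EXX = 100 ksi.
t_e = 0.707 × 0.375 = 0.2651 in; L = 26 in.
Weld metal: φR_n = 0.75 × 0.6 × 100 × 0.2651 × 26 = 310.2 kips.
Base metal (shear rupture): φR_n = 0.75 × 0.6 × 70 × 0.625 × 26 = 511.9 kips.
Governing: weld metal.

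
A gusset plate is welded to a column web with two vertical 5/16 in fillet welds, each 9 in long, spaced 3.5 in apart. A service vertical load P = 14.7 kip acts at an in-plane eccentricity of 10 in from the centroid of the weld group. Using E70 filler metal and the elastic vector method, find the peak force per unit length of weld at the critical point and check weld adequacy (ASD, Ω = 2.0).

f_max ≈ 4.38 kip/in; adequate

E70XX → F_EXX = 70 ksi.
Total weld length L_w = 18 in. Treat welds as unit-width lines.
Polar moment about centroid: J = 2[d³/12 + d(b/2)²] = 2[9³/12 + 9×1.75²] = 176.6 in³.
Direct shear f_v = P/L_w = 14.7 / 18 = 0.8167 kip/in (vertical).
Torsion M = P·e = 14.7 × 10 = 147 kip·in.
Critical point at (x, y) = (1.75, 4.5) from centroid. f_tx = M·y/J = 3.745 kip/in; f_ty = M·x/J = 1.456 kip/in.
Resultant f_max = √[f_tx² + (f_v + f_ty)²] = √[3.745² + (0.8167 + 1.456)²] = 4.381 kip/in.
Capacity per unit length: r_n/Ω = (1/2.0) × 0.6 × 70 × (0.707 × 0.3125) = 4.64 kip/in.
4.381 ≤ 4.64 → adequate.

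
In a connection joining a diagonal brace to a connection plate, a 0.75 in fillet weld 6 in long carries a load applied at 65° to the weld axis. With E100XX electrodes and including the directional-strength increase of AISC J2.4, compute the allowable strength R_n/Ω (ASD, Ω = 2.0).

E100XX → F_EXX = 100 ksi.
t_e = 0.707 × 0.75 = 0.5302 in; A_we = 0.5302 × 6 = 3.181 in².
Directional factor: 1.0 + 0.5 sin^1.5(65°) = 1.431.
F_nw = 0.6 × 100 × 1.431 = 85.88 ksi.
R_n/Ω = (85.88 × 3.181) / 2.0 = 136.6 kips.

R_n/Ω ≈ 137 kips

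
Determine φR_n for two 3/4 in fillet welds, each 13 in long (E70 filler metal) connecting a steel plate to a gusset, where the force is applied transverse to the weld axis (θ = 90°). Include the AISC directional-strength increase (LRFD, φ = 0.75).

E70XX → F_EXX = 70 ksi.
t_e = 0.707 × 0.75 = 0.5302 in; A_we = 0.5302 × 26 = 13.79 in².
Directional factor: 1.0 + 0.5 sin^1.5(90°) = 1.5.
F_nw = 0.6 × 70 × 1.5 = 63 ksi.
φR_n = 0.75 × 63 × 13.79 = 651.4 kip.

φR_n ≈ 651 kip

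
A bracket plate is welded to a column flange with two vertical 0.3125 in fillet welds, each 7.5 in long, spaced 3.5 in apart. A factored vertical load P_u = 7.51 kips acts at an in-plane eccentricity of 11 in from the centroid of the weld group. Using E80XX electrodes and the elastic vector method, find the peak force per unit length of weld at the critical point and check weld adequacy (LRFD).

E80XX → F_EXX = 80 ksi.
Total weld length L_w = 15 in. Treat welds as unit-width lines.
Polar moment about centroid: J = 2[d³/12 + d(b/2)²] = 2[7.5³/12 + 7.5×1.75²] = 116.2 in³.
Direct shear f_v = P/L_w = 7.51 / 15 = 0.5007 kip/in (vertical).
Torsion M = P·e = 7.51 × 11 = 82.61 kip·in.
Critical point at (x, y) = (1.75, 3.75) from centroid. f_tx = M·y/J = 2.665 kip/in; f_ty = M·x/J = 1.244 kip/in.
Resultant f_max = √[f_tx² + (f_v + f_ty)²] = √[2.665² + (0.5007 + 1.244)²] = 3.185 kip/in.
Capacity per unit length: φr_n = 0.75 × 0.6 × 80 × (0.707 × 0.3125) = 7.954 kip/in.
3.185 ≤ 7.954 → adequate.

f_max ≈ 3.18 kip/in; adequate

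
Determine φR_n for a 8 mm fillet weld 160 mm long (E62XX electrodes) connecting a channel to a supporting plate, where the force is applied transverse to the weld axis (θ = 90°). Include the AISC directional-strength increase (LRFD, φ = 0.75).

φR_n ≈ 379 kN

E62XX → F_EXX = 620 MPa.
t_e = 0.707 × 8 = 5.656 mm; A_we = 5.656 × 160 = 905 mm².
Directional factor: 1.0 + 0.5 sin^1.5(90°) = 1.5.
F_nw = 0.6 × 620 × 1.5 = 558 MPa.
φR_n = 0.75 × 558 × 905 × 10⁻³ = 378.7 kN.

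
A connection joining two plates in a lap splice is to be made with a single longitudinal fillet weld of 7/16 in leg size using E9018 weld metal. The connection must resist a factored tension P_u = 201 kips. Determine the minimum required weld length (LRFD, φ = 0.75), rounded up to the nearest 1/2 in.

E90XX → F_EXX = 90 ksi.
Throat t_e = 0.707 × 0.4375 = 0.3093 in.
φr_n = 0.75 × 0.6 × 90 × 0.3093 = 12.53 kips/in.
L_req = P_u / φr_n = 201 / 12.53 = 16.05 in total.
Round up → use L = 16.5 in.

L = 16.5 in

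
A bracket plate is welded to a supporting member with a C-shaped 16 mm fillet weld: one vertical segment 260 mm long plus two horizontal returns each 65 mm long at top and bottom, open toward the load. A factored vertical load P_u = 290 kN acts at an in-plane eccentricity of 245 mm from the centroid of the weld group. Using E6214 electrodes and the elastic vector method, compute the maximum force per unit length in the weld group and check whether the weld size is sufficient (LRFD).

E62XX → F_EXX = 620 MPa.
Total weld length L_w = 390 mm. Treat welds as unit-width lines.
Centroid: x̄ = 2×65×32.5 / 390 = 10.83 mm from the vertical weld.
Polar moment about centroid: J = I_x + I_y = [260³/12 + 2×65×130²] + [260×10.83² + 2(65³/12 + 65×21.67²)] = 3799000 mm³.
Direct shear f_v = P/L_w = 290×10³ / 390 = 743.6 N/mm (vertical).
Torsion M = P·e = 290×10³ × 245 = 71050000 N·mm.
Critical point at (x, y) = (54.17, 130) from centroid. f_tx = M·y/J = 2431 N/mm; f_ty = M·x/J = 1013 N/mm.
Resultant f_max = √[f_tx² + (f_v + f_ty)²] = √[2431² + (743.6 + 1013)²] = 3000 N/mm.
Capacity per unit length: φr_n = 0.75 × 0.6 × 620 × (0.707 × 16) = 3156 N/mm.
3000 ≤ 3156 → adequate.

f_max ≈ 3000 N/mm; adequate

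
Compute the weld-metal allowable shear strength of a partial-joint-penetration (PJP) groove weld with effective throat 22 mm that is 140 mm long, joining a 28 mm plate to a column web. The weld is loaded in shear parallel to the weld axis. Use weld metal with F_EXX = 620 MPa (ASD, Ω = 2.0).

R_n/Ω ≈ 573 kN

Effective throat (given) t_e = 22 mm.
A_we = 22 × 140 = 3080 mm².
F_nw = 0.6 F_EXX = 372 MPa.
R_n/Ω = (372 × 3080) / 2.0 × 10⁻³ = 572.9 kN.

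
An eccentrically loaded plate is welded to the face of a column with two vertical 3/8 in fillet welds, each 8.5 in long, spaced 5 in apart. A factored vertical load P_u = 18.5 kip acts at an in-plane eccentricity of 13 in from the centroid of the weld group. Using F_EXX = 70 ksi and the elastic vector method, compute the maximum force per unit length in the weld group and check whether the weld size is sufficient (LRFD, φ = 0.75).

f_max ≈ 6.31 kip/in; adequate

Total weld length L_w = 17 in. Treat welds as unit-width lines.
Polar moment about centroid: J = 2[d³/12 + d(b/2)²] = 2[8.5³/12 + 8.5×2.5²] = 208.6 in³.
Direct shear f_v = P/L_w = 18.5 / 17 = 1.088 kip/in (vertical).
Torsion M = P·e = 18.5 × 13 = 240.5 kip·in.
Critical point at (x, y) = (2.5, 4.25) from centroid. f_tx = M·y/J = 4.9 kip/in; f_ty = M·x/J = 2.882 kip/in.
Resultant f_max = √[f_tx² + (f_v + f_ty)²] = √[4.9² + (1.088 + 2.882)²] = 6.307 kip/in.
Capacity per unit length: φr_n = 0.75 × 0.6 × 70 × (0.707 × 0.375) = 8.351 kip/in.
6.307 ≤ 8.351 → adequate.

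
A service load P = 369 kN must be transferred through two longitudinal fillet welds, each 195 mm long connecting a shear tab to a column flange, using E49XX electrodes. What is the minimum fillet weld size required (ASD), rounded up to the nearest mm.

w = 10 mm

E49XX → F_EXX = 490 MPa.
Total weld length L = 390 mm.
Required throat t_e = P × Ω / (0.6 F_EXX × L) = 369 × 2.0 / (0.6 × 490 × 390 × 10⁻³) = 6.436 mm.
Required leg w = t_e / 0.707 = 9.104 mm → use 10 mm.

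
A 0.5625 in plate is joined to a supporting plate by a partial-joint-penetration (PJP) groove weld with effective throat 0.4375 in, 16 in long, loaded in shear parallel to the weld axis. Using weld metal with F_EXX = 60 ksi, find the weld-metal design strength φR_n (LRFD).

φR_n ≈ 189 kips

Effective throat (given) t_e = 0.4375 in.
A_we = 0.4375 × 16 = 7 in².
F_nw = 0.6 F_EXX = 36 ksi.
φR_n = 0.75 × 36 × 7 = 189 kips.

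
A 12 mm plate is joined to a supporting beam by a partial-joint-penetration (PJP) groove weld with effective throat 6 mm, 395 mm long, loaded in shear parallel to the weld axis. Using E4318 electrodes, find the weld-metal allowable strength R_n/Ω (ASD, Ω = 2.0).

E43XX → F_EXX = 430 MPa.
Effective throat (given) t_e = 6 mm.
A_we = 6 × 395 = 2370 mm².
F_nw = 0.6 F_EXX = 258 MPa.
R_n/Ω = (258 × 2370) / 2.0 × 10⁻³ = 305.7 kN.

R_n/Ω ≈ 306 kN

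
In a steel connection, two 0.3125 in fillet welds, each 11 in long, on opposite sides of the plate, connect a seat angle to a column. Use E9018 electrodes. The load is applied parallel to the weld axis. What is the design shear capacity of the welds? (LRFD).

E90XX → F_EXX = 90 ksi.
Effective throat t_e = 0.707 × 0.3125 = 0.2209 in.
Total length L = 22 in; A_we = 0.2209 × 22 = 4.861 in².
F_nw = 0.6 F_EXX = 0.6 × 90 = 54 ksi.
φR_n = 0.75 × 54 × 4.861 = 196.9 kip.

φR_n ≈ 197 kip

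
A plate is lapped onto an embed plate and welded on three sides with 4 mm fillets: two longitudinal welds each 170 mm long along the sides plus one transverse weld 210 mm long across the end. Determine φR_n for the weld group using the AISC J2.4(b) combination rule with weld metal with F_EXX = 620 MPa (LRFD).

t_e = 0.707 × 4 = 2.828 mm.
R_nwl = 0.6 × 620 × 2.828 × 340 × 10⁻³ = 357.7 kN (longitudinal, 2 welds).
R_nwt = 0.6 × 620 × 2.828 × 210 × 10⁻³ = 220.9 kN (transverse, base value).
(i) R_nwl + R_nwt = 578.6 kN; (ii) 0.85 R_nwl + 1.5 R_nwt = 635.4 kN.
R_n = max = 635.4 kN [governs: (ii)]; φR_n = 476.6 kN.

φR_n ≈ 477 kN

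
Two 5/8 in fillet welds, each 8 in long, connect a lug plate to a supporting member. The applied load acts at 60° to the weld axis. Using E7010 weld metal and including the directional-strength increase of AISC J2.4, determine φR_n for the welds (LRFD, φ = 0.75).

φR_n ≈ 312 kip

E70XX → F_EXX = 70 ksi.
t_e = 0.707 × 0.625 = 0.4419 in; A_we = 0.4419 × 16 = 7.07 in².
Directional factor: 1.0 + 0.5 sin^1.5(60°) = 1.403.
F_nw = 0.6 × 70 × 1.403 = 58.92 ksi.
φR_n = 0.75 × 58.92 × 7.07 = 312.4 kip.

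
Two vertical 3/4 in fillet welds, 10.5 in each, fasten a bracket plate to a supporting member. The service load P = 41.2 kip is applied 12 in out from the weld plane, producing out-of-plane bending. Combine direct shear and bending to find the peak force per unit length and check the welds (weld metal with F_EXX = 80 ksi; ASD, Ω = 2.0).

f_max ≈ 13.6 kip/in; NOT adequate

L_w = 2 × 10.5 = 21 in; section modulus (unit throat) S = 2 × L²/6 = 36.75 in².
Direct shear f_v = P/L_w = 41.2/21 = 1.962 kip/in.
Moment M = P × e = 41.2 × 12 = 494.4 kip·in; bending f_b = M/S = 13.45 kip/in.
f_max = √(f_v² + f_b²) = √(1.962² + 13.45²) = 13.6 kip/in.
r_n/Ω = (1/2.0) × 0.6 × 80 × (0.707 × 0.75) = 12.73 kip/in → NOT adequate.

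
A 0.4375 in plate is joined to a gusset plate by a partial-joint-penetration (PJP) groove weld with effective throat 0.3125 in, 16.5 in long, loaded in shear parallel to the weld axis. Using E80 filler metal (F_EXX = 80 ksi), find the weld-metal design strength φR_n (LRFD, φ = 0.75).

Effective throat (given) t_e = 0.3125 in.
A_we = 0.3125 × 16.5 = 5.156 in².
F_nw = 0.6 F_EXX = 48 ksi.
φR_n = 0.75 × 48 × 5.156 = 185.6 kips.

φR_n ≈ 186 kips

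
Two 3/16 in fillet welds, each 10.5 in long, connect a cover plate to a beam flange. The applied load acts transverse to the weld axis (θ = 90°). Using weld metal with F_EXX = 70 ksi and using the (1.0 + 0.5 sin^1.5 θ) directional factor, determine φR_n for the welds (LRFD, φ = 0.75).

φR_n ≈ 132 kip

t_e = 0.707 × 0.1875 = 0.1326 in; A_we = 0.1326 × 21 = 2.784 in².
Directional factor: 1.0 + 0.5 sin^1.5(90°) = 1.5.
F_nw = 0.6 × 70 × 1.5 = 63 ksi.
φR_n = 0.75 × 63 × 2.784 = 131.5 kip.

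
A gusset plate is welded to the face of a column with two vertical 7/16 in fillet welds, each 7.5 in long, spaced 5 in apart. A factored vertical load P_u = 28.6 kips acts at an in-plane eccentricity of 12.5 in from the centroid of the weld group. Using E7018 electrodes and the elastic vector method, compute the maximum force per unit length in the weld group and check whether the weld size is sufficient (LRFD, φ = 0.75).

f_max ≈ 11 kip/in; NOT adequate

E70XX → F_EXX = 70 ksi.
Total weld length L_w = 15 in. Treat welds as unit-width lines.
Polar moment about centroid: J = 2[d³/12 + d(b/2)²] = 2[7.5³/12 + 7.5×2.5²] = 164.1 in³.
Direct shear f_v = P/L_w = 28.6 / 15 = 1.907 kip/in (vertical).
Torsion M = P·e = 28.6 × 12.5 = 357.5 kip·in.
Critical point at (x, y) = (2.5, 3.75) from centroid. f_tx = M·y/J = 8.171 kip/in; f_ty = M·x/J = 5.448 kip/in.
Resultant f_max = √[f_tx² + (f_v + f_ty)²] = √[8.171² + (1.907 + 5.448)²] = 10.99 kip/in.
Capacity per unit length: φr_n = 0.75 × 0.6 × 70 × (0.707 × 0.4375) = 9.743 kip/in.
10.99 > 9.743 → NOT adequate.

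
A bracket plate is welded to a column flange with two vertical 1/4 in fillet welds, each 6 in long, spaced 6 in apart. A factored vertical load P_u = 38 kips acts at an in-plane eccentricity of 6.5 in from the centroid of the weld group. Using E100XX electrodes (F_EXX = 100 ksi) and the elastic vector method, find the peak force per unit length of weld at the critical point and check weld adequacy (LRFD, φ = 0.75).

Total weld length L_w = 12 in. Treat welds as unit-width lines.
Polar moment about centroid: J = 2[d³/12 + d(b/2)²] = 2[6³/12 + 6×3²] = 144 in³.
Direct shear f_v = P/L_w = 38 / 12 = 3.167 kip/in (vertical).
Torsion M = P·e = 38 × 6.5 = 247 kip·in.
Critical point at (x, y) = (3, 3) from centroid. f_tx = M·y/J = 5.146 kip/in; f_ty = M·x/J = 5.146 kip/in.
Resultant f_max = √[f_tx² + (f_v + f_ty)²] = √[5.146² + (3.167 + 5.146)²] = 9.776 kip/in.
Capacity per unit length: φr_n = 0.75 × 0.6 × 100 × (0.707 × 0.25) = 7.954 kip/in.
9.776 > 7.954 → NOT adequate.

f_max ≈ 9.78 kip/in; NOT adequate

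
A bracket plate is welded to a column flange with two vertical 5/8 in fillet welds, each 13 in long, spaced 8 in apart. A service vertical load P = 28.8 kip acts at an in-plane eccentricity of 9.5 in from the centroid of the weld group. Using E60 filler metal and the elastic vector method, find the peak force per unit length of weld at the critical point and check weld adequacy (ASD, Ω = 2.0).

E60XX → F_EXX = 60 ksi.
Total weld length L_w = 26 in. Treat welds as unit-width lines.
Polar moment about centroid: J = 2[d³/12 + d(b/2)²] = 2[13³/12 + 13×4²] = 782.2 in³.
Direct shear f_v = P/L_w = 28.8 / 26 = 1.108 kip/in (vertical).
Torsion M = P·e = 28.8 × 9.5 = 273.6 kip·in.
Critical point at (x, y) = (4, 6.5) from centroid. f_tx = M·y/J = 2.274 kip/in; f_ty = M·x/J = 1.399 kip/in.
Resultant f_max = √[f_tx² + (f_v + f_ty)²] = √[2.274² + (1.108 + 1.399)²] = 3.384 kip/in.
Capacity per unit length: r_n/Ω = (1/2.0) × 0.6 × 60 × (0.707 × 0.625) = 7.954 kip/in.
3.384 ≤ 7.954 → adequate.

f_max ≈ 3.38 kip/in; adequate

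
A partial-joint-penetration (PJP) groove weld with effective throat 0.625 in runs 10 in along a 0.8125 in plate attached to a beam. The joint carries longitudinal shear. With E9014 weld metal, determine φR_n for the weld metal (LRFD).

φR_n ≈ 253 kip

E90XX → F_EXX = 90 ksi.
Effective throat (given) t_e = 0.625 in.
A_we = 0.625 × 10 = 6.25 in².
F_nw = 0.6 F_EXX = 54 ksi.
φR_n = 0.75 × 54 × 6.25 = 253.1 kip.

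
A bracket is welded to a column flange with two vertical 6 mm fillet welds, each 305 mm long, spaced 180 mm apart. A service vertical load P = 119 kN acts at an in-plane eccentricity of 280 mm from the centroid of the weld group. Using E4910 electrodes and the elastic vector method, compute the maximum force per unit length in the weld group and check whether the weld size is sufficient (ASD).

f_max ≈ 729 N/mm; NOT adequate

E49XX → F_EXX = 490 MPa.
Total weld length L_w = 610 mm. Treat welds as unit-width lines.
Polar moment about centroid: J = 2[d³/12 + d(b/2)²] = 2[305³/12 + 305×90²] = 9670000 mm³.
Direct shear f_v = P/L_w = 119×10³ / 610 = 195.1 N/mm (vertical).
Torsion M = P·e = 119×10³ × 280 = 33320000 N·mm.
Critical point at (x, y) = (90, 152.5) from centroid. f_tx = M·y/J = 525.5 N/mm; f_ty = M·x/J = 310.1 N/mm.
Resultant f_max = √[f_tx² + (f_v + f_ty)²] = √[525.5² + (195.1 + 310.1)²] = 728.9 N/mm.
Capacity per unit length: r_n/Ω = (1/2.0) × 0.6 × 490 × (0.707 × 6) = 623.6 N/mm.
728.9 > 623.6 → NOT adequate.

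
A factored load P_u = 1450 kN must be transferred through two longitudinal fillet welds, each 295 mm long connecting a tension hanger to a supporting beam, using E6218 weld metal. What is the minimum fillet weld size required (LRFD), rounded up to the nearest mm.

E62XX → F_EXX = 620 MPa.
Total weld length L = 590 mm.
Required throat t_e = P_u / (φ × 0.6 F_EXX × L) = 1450 / (0.75 × 0.6 × 620 × 590 × 10⁻³) = 8.809 mm.
Required leg w = t_e / 0.707 = 12.46 mm → use 13 mm.

w = 13 mm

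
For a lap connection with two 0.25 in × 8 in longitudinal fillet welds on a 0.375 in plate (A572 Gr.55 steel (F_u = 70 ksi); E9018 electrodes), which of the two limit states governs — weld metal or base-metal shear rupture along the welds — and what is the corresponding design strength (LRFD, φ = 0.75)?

φR_n ≈ 115 kip (weld metal governs)

E90XX → F_EXX = 90 ksi.
t_e = 0.707 × 0.25 = 0.1767 in; L = 16 in.
Weld metal: φR_n = 0.75 × 0.6 × 90 × 0.1767 × 16 = 114.5 kip.
Base metal (shear rupture): φR_n = 0.75 × 0.6 × 70 × 0.375 × 16 = 189 kip.
Governing: weld metal.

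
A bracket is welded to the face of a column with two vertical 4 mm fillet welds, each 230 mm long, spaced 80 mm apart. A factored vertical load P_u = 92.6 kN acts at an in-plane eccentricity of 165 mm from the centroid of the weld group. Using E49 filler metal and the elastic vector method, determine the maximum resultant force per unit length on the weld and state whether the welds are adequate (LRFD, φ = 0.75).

E49XX → F_EXX = 490 MPa.
Total weld length L_w = 460 mm. Treat welds as unit-width lines.
Polar moment about centroid: J = 2[d³/12 + d(b/2)²] = 2[230³/12 + 230×40²] = 2764000 mm³.
Direct shear f_v = P/L_w = 92.6×10³ / 460 = 201.3 N/mm (vertical).
Torsion M = P·e = 92.6×10³ × 165 = 15279000 N·mm.
Critical point at (x, y) = (40, 115) from centroid. f_tx = M·y/J = 635.7 N/mm; f_ty = M·x/J = 221.1 N/mm.
Resultant f_max = √[f_tx² + (f_v + f_ty)²] = √[635.7² + (201.3 + 221.1)²] = 763.3 N/mm.
Capacity per unit length: φr_n = 0.75 × 0.6 × 490 × (0.707 × 4) = 623.6 N/mm.
763.3 > 623.6 → NOT adequate.

f_max ≈ 763 N/mm; NOT adequate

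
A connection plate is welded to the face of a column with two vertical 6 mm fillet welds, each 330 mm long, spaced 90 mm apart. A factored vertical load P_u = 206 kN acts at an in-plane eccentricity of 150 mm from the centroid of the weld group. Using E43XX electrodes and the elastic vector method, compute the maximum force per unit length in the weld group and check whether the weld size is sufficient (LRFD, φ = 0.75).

E43XX → F_EXX = 430 MPa.
Total weld length L_w = 660 mm. Treat welds as unit-width lines.
Polar moment about centroid: J = 2[d³/12 + d(b/2)²] = 2[330³/12 + 330×45²] = 7326000 mm³.
Direct shear f_v = P/L_w = 206×10³ / 660 = 312.1 N/mm (vertical).
Torsion M = P·e = 206×10³ × 150 = 30900000 N·mm.
Critical point at (x, y) = (45, 165) from centroid. f_tx = M·y/J = 695.9 N/mm; f_ty = M·x/J = 189.8 N/mm.
Resultant f_max = √[f_tx² + (f_v + f_ty)²] = √[695.9² + (312.1 + 189.8)²] = 858.1 N/mm.
Capacity per unit length: φr_n = 0.75 × 0.6 × 430 × (0.707 × 6) = 820.8 N/mm.
858.1 > 820.8 → NOT adequate.

f_max ≈ 858 N/mm; NOT adequate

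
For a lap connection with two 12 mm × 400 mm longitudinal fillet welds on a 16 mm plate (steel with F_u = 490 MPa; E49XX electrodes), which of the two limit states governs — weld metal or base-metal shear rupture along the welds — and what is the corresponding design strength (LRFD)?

E49XX → F_EXX = 490 MPa.
t_e = 0.707 × 12 = 8.484 mm; L = 800 mm.
Weld metal: φR_n = 0.75 × 0.6 × 490 × 8.484 × 800 × 10⁻³ = 1497 kN.
Base metal (shear rupture): φR_n = 0.75 × 0.6 × 490 × 16 × 800 × 10⁻³ = 2822 kN.
Governing: weld metal.

φR_n ≈ 1500 kN (weld metal governs)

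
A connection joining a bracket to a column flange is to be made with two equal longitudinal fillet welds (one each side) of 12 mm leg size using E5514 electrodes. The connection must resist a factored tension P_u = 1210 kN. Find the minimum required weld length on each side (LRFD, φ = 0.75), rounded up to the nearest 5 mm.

L = 290 mm on each side

E55XX → F_EXX = 550 MPa.
Throat t_e = 0.707 × 12 = 8.484 mm.
φr_n = 0.75 × 0.6 × 550 × 8.484 × 10⁻³ = 2.1 kN/mm.
L_req = P_u / φr_n = 1210 / 2.1 = 576.2 mm total.
Per side: 576.2 / 2 = 288.1 mm.
Round up → use L = 290 mm on each side.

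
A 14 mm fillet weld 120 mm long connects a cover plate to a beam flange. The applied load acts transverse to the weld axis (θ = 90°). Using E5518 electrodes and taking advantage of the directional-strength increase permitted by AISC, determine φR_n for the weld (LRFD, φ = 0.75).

φR_n ≈ 441 kN

E55XX → F_EXX = 550 MPa.
t_e = 0.707 × 14 = 9.898 mm; A_we = 9.898 × 120 = 1188 mm².
Directional factor: 1.0 + 0.5 sin^1.5(90°) = 1.5.
F_nw = 0.6 × 550 × 1.5 = 495 MPa.
φR_n = 0.75 × 495 × 1188 × 10⁻³ = 441 kN.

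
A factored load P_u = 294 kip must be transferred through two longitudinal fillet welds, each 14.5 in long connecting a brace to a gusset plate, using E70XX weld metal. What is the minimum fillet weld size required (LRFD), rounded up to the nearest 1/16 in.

w = 1/2 in

E70XX → F_EXX = 70 ksi.
Total weld length L = 29 in.
Required throat t_e = P_u / (φ × 0.6 F_EXX × L) = 294 / (0.75 × 0.6 × 70 × 29) = 0.3218 in.
Required leg w = t_e / 0.707 = 0.4552 in → use 1/2 in.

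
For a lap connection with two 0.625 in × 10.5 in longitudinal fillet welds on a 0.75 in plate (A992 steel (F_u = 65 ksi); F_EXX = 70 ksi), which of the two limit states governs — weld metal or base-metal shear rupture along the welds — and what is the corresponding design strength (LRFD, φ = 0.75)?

φR_n ≈ 292 kip (weld metal governs)

t_e = 0.707 × 0.625 = 0.4419 in; L = 21 in.
Weld metal: φR_n = 0.75 × 0.6 × 70 × 0.4419 × 21 = 292.3 kip.
Base metal (shear rupture): φR_n = 0.75 × 0.6 × 65 × 0.75 × 21 = 460.7 kip.
Governing: weld metal.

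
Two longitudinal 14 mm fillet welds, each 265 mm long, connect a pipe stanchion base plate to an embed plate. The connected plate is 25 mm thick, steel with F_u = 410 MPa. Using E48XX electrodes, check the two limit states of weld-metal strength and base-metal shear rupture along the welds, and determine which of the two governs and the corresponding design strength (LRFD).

E48XX → F_EXX = 480 MPa.
t_e = 0.707 × 14 = 9.898 mm; L = 530 mm.
Weld metal: φR_n = 0.75 × 0.6 × 480 × 9.898 × 530 × 10⁻³ = 1133 kN.
Base metal (shear rupture): φR_n = 0.75 × 0.6 × 410 × 25 × 530 × 10⁻³ = 2445 kN.
Governing: weld metal.

φR_n ≈ 1130 kN (weld metal governs)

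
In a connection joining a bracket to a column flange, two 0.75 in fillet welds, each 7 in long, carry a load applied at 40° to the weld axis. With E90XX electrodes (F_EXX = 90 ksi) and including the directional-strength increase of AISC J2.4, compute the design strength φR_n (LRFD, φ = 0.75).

φR_n ≈ 378 kip

t_e = 0.707 × 0.75 = 0.5302 in; A_we = 0.5302 × 14 = 7.423 in².
Directional factor: 1.0 + 0.5 sin^1.5(40°) = 1.258.
F_nw = 0.6 × 90 × 1.258 = 67.91 ksi.
φR_n = 0.75 × 67.91 × 7.423 = 378.1 kip.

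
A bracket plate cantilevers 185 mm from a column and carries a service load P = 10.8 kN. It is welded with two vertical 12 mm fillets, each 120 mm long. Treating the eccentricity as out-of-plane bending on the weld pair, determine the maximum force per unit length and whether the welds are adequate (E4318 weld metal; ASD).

f_max ≈ 419 N/mm; adequate

E43XX → F_EXX = 430 MPa.
L_w = 2 × 120 = 240 mm; section modulus (unit throat) S = 2 × L²/6 = 4800 mm².
Direct shear f_v = P/L_w = 10.8×10³/240 = 45 N/mm.
Moment M = P × e = 10.8×10³ × 185 = 1998000 N·mm; bending f_b = M/S = 416.2 N/mm.
f_max = √(f_v² + f_b²) = √(45² + 416.2²) = 418.7 N/mm.
r_n/Ω = (1/2.0) × 0.6 × 430 × (0.707 × 12) = 1094 N/mm → adequate.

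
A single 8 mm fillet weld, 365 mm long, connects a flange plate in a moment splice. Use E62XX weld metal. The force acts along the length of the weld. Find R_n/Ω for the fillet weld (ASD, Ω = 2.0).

E62XX → F_EXX = 620 MPa.
Effective throat t_e = 0.707 × 8 = 5.656 mm.
Total length L = 365 mm; A_we = 5.656 × 365 = 2064 mm².
F_nw = 0.6 F_EXX = 0.6 × 620 = 372 MPa.
R_n = 372 × 2064 × 10⁻³ = 768 kN; R_n/Ω = 768/2.0 = 384 kN.

R_n/Ω ≈ 384 kN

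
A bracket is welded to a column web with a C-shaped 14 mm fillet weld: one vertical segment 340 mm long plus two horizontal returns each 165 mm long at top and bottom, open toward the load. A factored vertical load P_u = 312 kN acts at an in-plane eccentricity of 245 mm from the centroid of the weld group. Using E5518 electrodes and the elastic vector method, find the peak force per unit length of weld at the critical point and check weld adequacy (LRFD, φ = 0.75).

f_max ≈ 1420 N/mm; adequate

E55XX → F_EXX = 550 MPa.
Total weld length L_w = 670 mm. Treat welds as unit-width lines.
Centroid: x̄ = 2×165×82.5 / 670 = 40.63 mm from the vertical weld.
Polar moment about centroid: J = I_x + I_y = [340³/12 + 2×165×170²] + [340×40.63² + 2(165³/12 + 165×41.87²)] = 14700000 mm³.
Direct shear f_v = P/L_w = 312×10³ / 670 = 465.7 N/mm (vertical).
Torsion M = P·e = 312×10³ × 245 = 76440000 N·mm.
Critical point at (x, y) = (124.4, 170) from centroid. f_tx = M·y/J = 884 N/mm; f_ty = M·x/J = 646.7 N/mm.
Resultant f_max = √[f_tx² + (f_v + f_ty)²] = √[884² + (465.7 + 646.7)²] = 1421 N/mm.
Capacity per unit length: φr_n = 0.75 × 0.6 × 550 × (0.707 × 14) = 2450 N/mm.
1421 ≤ 2450 → adequate.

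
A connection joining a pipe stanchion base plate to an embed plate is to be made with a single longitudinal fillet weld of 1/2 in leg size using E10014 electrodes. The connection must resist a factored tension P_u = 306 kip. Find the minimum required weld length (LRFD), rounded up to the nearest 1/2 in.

L = 19.5 in

E100XX → F_EXX = 100 ksi.
Throat t_e = 0.707 × 0.5 = 0.3535 in.
φr_n = 0.75 × 0.6 × 100 × 0.3535 = 15.91 kip/in.
L_req = P_u / φr_n = 306 / 15.91 = 19.24 in total.
Round up → use L = 19.5 in.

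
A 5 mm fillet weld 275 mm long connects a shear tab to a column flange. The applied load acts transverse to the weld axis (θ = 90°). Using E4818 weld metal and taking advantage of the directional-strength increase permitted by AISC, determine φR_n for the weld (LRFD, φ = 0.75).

E48XX → F_EXX = 480 MPa.
t_e = 0.707 × 5 = 3.535 mm; A_we = 3.535 × 275 = 972.1 mm².
Directional factor: 1.0 + 0.5 sin^1.5(90°) = 1.5.
F_nw = 0.6 × 480 × 1.5 = 432 MPa.
φR_n = 0.75 × 432 × 972.1 × 10⁻³ = 315 kN.

φR_n ≈ 315 kN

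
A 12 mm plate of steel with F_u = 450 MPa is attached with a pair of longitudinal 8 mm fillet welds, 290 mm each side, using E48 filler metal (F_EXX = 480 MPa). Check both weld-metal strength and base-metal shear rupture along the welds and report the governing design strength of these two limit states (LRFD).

t_e = 0.707 × 8 = 5.656 mm; L = 580 mm.
Weld metal: φR_n = 0.75 × 0.6 × 480 × 5.656 × 580 × 10⁻³ = 708.6 kN.
Base metal (shear rupture): φR_n = 0.75 × 0.6 × 450 × 12 × 580 × 10⁻³ = 1409 kN.
Governing: weld metal.

φR_n ≈ 709 kN (weld metal governs)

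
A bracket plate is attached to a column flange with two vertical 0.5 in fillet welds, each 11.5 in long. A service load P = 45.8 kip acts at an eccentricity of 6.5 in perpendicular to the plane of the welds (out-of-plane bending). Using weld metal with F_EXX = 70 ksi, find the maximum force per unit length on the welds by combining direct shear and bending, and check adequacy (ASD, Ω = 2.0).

L_w = 2 × 11.5 = 23 in; section modulus (unit throat) S = 2 × L²/6 = 44.08 in².
Direct shear f_v = P/L_w = 45.8/23 = 1.991 kip/in.
Moment M = P × e = 45.8 × 6.5 = 297.7 kip·in; bending f_b = M/S = 6.753 kip/in.
f_max = √(f_v² + f_b²) = √(1.991² + 6.753²) = 7.041 kip/in.
r_n/Ω = (1/2.0) × 0.6 × 70 × (0.707 × 0.5) = 7.423 kip/in → adequate.

f_max ≈ 7.04 kip/in; adequate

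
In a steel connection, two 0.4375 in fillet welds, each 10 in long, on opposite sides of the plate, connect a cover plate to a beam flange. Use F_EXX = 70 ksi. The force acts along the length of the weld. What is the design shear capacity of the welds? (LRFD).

Effective throat t_e = 0.707 × 0.4375 = 0.3093 in.
Total length L = 20 in; A_we = 0.3093 × 20 = 6.186 in².
F_nw = 0.6 F_EXX = 0.6 × 70 = 42 ksi.
φR_n = 0.75 × 42 × 6.186 = 194.9 kip.

φR_n ≈ 195 kip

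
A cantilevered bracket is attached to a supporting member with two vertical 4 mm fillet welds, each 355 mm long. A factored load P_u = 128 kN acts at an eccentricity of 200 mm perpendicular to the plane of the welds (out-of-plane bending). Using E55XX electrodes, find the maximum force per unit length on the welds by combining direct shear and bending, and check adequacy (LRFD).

f_max ≈ 636 N/mm; adequate

E55XX → F_EXX = 550 MPa.
L_w = 2 × 355 = 710 mm; section modulus (unit throat) S = 2 × L²/6 = 42010 mm².
Direct shear f_v = P/L_w = 128×10³/710 = 180.3 N/mm.
Moment M = P × e = 128×10³ × 200 = 25600000 N·mm; bending f_b = M/S = 609.4 N/mm.
f_max = √(f_v² + f_b²) = √(180.3² + 609.4²) = 635.5 N/mm.
φr_n = 0.75 × 0.6 × 550 × (0.707 × 4) = 699.9 N/mm → adequate.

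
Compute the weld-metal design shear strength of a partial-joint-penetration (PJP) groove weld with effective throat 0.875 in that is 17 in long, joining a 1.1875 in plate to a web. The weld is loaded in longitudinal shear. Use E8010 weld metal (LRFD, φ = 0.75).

φR_n ≈ 536 kip

E80XX → F_EXX = 80 ksi.
Effective throat (given) t_e = 0.875 in.
A_we = 0.875 × 17 = 14.88 in².
F_nw = 0.6 F_EXX = 48 ksi.
φR_n = 0.75 × 48 × 14.88 = 535.5 kip.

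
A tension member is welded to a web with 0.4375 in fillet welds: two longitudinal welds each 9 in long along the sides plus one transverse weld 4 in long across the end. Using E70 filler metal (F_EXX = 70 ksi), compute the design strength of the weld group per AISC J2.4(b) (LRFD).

φR_n ≈ 214 kip

t_e = 0.707 × 0.4375 = 0.3093 in.
R_nwl = 0.6 × 70 × 0.3093 × 18 = 233.8 kip (longitudinal, 2 welds).
R_nwt = 0.6 × 70 × 0.3093 × 4 = 51.96 kip (transverse, base value).
(i) R_nwl + R_nwt = 285.8 kip; (ii) 0.85 R_nwl + 1.5 R_nwt = 276.7 kip.
R_n = max = 285.8 kip [governs: (i)]; φR_n = 214.4 kip.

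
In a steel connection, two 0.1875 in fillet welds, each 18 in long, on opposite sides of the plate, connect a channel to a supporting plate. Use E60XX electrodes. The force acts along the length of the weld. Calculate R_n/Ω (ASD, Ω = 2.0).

E60XX → F_EXX = 60 ksi.
Effective throat t_e = 0.707 × 0.1875 = 0.1326 in.
Total length L = 36 in; A_we = 0.1326 × 36 = 4.772 in².
F_nw = 0.6 F_EXX = 0.6 × 60 = 36 ksi.
R_n = 36 × 4.772 = 171.8 kip; R_n/Ω = 171.8/2.0 = 85.9 kip.

R_n/Ω ≈ 85.9 kip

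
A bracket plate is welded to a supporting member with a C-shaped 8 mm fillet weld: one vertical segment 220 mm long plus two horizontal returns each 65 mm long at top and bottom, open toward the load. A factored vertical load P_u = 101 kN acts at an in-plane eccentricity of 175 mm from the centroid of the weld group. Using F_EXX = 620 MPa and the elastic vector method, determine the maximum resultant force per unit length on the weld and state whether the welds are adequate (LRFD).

Total weld length L_w = 350 mm. Treat welds as unit-width lines.
Centroid: x̄ = 2×65×32.5 / 350 = 12.07 mm from the vertical weld.
Polar moment about centroid: J = I_x + I_y = [220³/12 + 2×65×110²] + [220×12.07² + 2(65³/12 + 65×20.43²)] = 2592000 mm³.
Direct shear f_v = P/L_w = 101×10³ / 350 = 288.6 N/mm (vertical).
Torsion M = P·e = 101×10³ × 175 = 17675000 N·mm.
Critical point at (x, y) = (52.93, 110) from centroid. f_tx = M·y/J = 750 N/mm; f_ty = M·x/J = 360.9 N/mm.
Resultant f_max = √[f_tx² + (f_v + f_ty)²] = √[750² + (288.6 + 360.9)²] = 992.1 N/mm.
Capacity per unit length: φr_n = 0.75 × 0.6 × 620 × (0.707 × 8) = 1578 N/mm.
992.1 ≤ 1578 → adequate.

f_max ≈ 992 N/mm; adequate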